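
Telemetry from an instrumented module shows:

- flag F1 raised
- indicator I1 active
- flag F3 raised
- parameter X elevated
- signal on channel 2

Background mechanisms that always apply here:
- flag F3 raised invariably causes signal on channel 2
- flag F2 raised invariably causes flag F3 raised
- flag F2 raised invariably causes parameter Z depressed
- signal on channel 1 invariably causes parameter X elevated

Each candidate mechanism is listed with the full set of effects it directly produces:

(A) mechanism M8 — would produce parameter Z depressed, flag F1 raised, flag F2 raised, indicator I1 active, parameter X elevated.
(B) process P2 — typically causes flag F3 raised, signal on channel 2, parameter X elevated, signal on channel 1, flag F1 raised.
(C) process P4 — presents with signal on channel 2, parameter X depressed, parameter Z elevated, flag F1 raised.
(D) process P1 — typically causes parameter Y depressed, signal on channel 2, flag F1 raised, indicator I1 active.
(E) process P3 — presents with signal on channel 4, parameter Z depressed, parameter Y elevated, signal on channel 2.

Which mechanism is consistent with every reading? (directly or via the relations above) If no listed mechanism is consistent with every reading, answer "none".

A

Testing each hypothesis:
(A) mechanism M8 — flag F1 raised +; indicator I1 active +; flag F3 raised + (via flag F2 raised → flag F3 raised); parameter X elevated +; signal on channel 2 + (via flag F2 raised → flag F3 raised → signal on channel 2)
(B) process P2 — does not account for indicator I1 active
(C) process P4 — flag F1 raised +; indicator I1 active -; flag F3 raised -; parameter X elevated -; signal on channel 2 +
(D) process P1 — does not account for flag F3 raised, parameter X elevated
(E) process P3 — flag F1 raised -; indicator I1 active -; flag F3 raised -; parameter X elevated -; signal on channel 2 +
(A) is the only candidate with no mismatches.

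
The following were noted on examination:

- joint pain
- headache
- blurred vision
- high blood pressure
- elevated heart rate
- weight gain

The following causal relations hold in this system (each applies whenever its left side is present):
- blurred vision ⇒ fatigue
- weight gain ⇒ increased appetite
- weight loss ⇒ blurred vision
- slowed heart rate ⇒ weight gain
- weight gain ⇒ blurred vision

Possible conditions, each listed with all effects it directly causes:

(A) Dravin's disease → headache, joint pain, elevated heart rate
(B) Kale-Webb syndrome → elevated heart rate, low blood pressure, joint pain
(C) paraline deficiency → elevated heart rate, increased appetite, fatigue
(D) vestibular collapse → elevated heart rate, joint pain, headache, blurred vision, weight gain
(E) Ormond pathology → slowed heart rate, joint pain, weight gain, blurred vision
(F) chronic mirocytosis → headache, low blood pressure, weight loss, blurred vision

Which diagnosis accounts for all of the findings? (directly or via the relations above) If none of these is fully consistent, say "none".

none

Per-candidate check:
(A) Dravin's disease — does not account for blurred vision, high blood pressure, weight gain
(B) Kale-Webb syndrome — fails on headache, blurred vision, high blood pressure, weight gain (predicts low blood pressure, not high blood pressure)
(C) paraline deficiency — joint pain ✗; headache ✗; blurred vision ✗; high blood pressure ✗; elevated heart rate ✓; weight gain ✗
(D) vestibular collapse — does not account for high blood pressure
(E) Ormond pathology — fails on headache, high blood pressure, elevated heart rate (predicts slowed heart rate, not elevated heart rate)
(F) chronic mirocytosis — joint pain ✗; headache ✓; blurred vision ✓; high blood pressure ✗; elevated heart rate ✗; weight gain ✗
None of the listed candidates fits everything.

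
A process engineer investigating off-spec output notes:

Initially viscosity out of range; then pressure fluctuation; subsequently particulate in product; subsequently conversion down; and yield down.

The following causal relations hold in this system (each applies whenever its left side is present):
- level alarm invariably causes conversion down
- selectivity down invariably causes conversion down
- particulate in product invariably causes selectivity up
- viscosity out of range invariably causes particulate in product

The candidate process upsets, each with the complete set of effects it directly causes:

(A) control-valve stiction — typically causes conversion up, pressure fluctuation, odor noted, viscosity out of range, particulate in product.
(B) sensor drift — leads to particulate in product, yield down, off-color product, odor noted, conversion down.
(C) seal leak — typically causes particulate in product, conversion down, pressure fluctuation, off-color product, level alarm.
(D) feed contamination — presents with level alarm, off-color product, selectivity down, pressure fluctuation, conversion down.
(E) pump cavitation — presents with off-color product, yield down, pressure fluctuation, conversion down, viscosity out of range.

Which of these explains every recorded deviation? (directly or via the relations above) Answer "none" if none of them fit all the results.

E

Testing each hypothesis:
(A) control-valve stiction — viscosity out of range +; pressure fluctuation +; particulate in product +; conversion down -; yield down -
(B) sensor drift — does not account for viscosity out of range, pressure fluctuation
(C) seal leak — viscosity out of range -; pressure fluctuation +; particulate in product +; conversion down +; yield down -
(D) feed contamination — does not account for viscosity out of range, particulate in product, yield down
(E) pump cavitation — accounts for every observation (particulate in product by viscosity out of range → particulate in product)
(E) is the only candidate with no mismatches.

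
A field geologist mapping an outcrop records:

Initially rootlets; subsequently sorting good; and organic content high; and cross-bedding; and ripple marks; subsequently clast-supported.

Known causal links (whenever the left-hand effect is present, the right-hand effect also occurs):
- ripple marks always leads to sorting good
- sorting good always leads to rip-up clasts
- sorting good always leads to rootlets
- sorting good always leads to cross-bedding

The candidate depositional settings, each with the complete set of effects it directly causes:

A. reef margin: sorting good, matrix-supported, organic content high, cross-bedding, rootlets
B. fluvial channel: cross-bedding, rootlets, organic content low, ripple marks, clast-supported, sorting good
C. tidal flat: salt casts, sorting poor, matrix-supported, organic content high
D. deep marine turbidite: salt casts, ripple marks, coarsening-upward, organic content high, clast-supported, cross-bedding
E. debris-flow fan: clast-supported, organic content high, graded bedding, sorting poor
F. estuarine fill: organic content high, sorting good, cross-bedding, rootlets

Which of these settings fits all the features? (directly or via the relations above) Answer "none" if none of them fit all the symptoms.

Testing each hypothesis:
(A) reef margin — rootlets match; sorting good match; organic content high match; cross-bedding match; ripple marks miss; clast-supported miss
(B) fluvial channel — fails on organic content high (predicts organic content low, not organic content high)
(C) tidal flat — rootlets miss; sorting good miss; organic content high match; cross-bedding miss; ripple marks miss; clast-supported miss
(D) deep marine turbidite — accounts for every observation (rootlets through ripple marks → sorting good → rootlets)
(E) debris-flow fan — fails on rootlets, sorting good, cross-bedding, ripple marks (predicts sorting poor, not sorting good)
(F) estuarine fill — does not account for ripple marks, clast-supported
(D) is the only candidate with no mismatches.

D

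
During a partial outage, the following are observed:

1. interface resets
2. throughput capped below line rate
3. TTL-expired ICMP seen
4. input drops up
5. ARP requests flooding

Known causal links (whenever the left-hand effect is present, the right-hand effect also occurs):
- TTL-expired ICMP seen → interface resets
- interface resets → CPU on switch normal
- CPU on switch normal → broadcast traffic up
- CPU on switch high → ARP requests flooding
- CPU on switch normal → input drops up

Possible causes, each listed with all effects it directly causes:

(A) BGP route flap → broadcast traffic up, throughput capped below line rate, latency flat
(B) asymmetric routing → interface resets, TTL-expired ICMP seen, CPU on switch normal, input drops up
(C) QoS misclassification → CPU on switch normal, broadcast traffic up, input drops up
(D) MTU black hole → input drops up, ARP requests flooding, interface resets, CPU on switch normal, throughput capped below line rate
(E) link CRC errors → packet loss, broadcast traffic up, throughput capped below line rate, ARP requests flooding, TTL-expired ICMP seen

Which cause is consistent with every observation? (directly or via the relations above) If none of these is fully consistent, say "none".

Per-candidate check:
(A) BGP route flap — interface resets NO; throughput capped below line rate yes; TTL-expired ICMP seen NO; input drops up NO; ARP requests flooding NO
(B) asymmetric routing — does not account for throughput capped below line rate, ARP requests flooding
(C) QoS misclassification — does not account for interface resets, throughput capped below line rate, TTL-expired ICMP seen, ARP requests flooding
(D) MTU black hole — interface resets yes; throughput capped below line rate yes; TTL-expired ICMP seen NO; input drops up yes; ARP requests flooding yes
(E) link CRC errors — interface resets yes (by TTL-expired ICMP seen → interface resets); throughput capped below line rate yes; TTL-expired ICMP seen yes; input drops up yes (by TTL-expired ICMP seen → interface resets → CPU on switch normal → input drops up); ARP requests flooding yes
(E) is the only candidate with no mismatches.

E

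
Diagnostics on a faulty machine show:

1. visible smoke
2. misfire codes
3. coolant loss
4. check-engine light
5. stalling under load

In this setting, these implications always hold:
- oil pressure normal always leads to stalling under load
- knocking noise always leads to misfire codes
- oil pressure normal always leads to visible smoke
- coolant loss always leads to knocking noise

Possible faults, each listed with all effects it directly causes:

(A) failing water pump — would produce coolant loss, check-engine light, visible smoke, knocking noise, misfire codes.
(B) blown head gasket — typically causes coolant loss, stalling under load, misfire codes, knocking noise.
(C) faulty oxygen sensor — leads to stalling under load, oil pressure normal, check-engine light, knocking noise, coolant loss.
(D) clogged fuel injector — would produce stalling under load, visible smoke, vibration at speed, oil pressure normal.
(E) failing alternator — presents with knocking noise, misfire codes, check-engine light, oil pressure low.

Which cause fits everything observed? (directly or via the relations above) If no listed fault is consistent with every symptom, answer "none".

C

For each candidate, compare predicted effects to what was observed:
(A) failing water pump — visible smoke ✓; misfire codes ✓; coolant loss ✓; check-engine light ✓; stalling under load ✗
(B) blown head gasket — does not account for visible smoke, check-engine light
(C) faulty oxygen sensor — accounts for every observation (visible smoke via oil pressure normal → visible smoke)
(D) clogged fuel injector — visible smoke ✓; misfire codes ✗; coolant loss ✗; check-engine light ✗; stalling under load ✓
(E) failing alternator — visible smoke ✗; misfire codes ✓; coolant loss ✗; check-engine light ✓; stalling under load ✗
(C) alone accounts for all the evidence.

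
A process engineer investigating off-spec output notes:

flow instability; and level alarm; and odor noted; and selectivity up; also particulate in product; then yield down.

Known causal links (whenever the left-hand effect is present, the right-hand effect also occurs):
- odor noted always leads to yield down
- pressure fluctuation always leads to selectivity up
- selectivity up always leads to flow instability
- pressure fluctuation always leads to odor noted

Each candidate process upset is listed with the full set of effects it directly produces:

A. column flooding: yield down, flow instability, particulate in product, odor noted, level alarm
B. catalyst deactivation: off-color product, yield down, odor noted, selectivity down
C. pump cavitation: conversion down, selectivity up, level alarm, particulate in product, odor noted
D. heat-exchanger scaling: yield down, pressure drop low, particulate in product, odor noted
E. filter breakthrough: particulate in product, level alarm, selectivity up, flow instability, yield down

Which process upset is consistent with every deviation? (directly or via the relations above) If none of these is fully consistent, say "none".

For each candidate, compare predicted effects to what was observed:
(A) column flooding — flow instability ✓; level alarm ✓; odor noted ✓; selectivity up ✗; particulate in product ✓; yield down ✓
(B) catalyst deactivation — flow instability ✗; level alarm ✗; odor noted ✓; selectivity up ✗; particulate in product ✗; yield down ✓
(C) pump cavitation — flow instability ✓ (through selectivity up → flow instability); level alarm ✓; odor noted ✓; selectivity up ✓; particulate in product ✓; yield down ✓ (through odor noted → yield down)
(D) heat-exchanger scaling — does not account for flow instability, level alarm, selectivity up
(E) filter breakthrough — flow instability ✓; level alarm ✓; odor noted ✗; selectivity up ✓; particulate in product ✓; yield down ✓
Only (C) is consistent with every observation.

C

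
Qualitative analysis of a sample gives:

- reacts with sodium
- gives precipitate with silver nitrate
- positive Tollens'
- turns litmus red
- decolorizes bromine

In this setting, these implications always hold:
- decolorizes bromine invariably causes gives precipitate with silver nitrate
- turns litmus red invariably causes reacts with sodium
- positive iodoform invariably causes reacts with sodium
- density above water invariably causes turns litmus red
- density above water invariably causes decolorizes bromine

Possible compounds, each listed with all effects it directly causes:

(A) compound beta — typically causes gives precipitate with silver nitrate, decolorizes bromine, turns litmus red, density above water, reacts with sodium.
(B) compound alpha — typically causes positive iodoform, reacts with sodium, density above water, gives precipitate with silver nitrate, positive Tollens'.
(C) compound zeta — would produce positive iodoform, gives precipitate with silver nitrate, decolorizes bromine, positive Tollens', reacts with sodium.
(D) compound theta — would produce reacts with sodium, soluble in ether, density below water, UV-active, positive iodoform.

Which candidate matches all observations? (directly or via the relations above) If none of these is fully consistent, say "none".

B

Checking each candidate against the observations:
(A) compound beta — does not account for positive Tollens'
(B) compound alpha — reacts with sodium yes; gives precipitate with silver nitrate yes; positive Tollens' yes; turns litmus red yes (through density above water → turns litmus red); decolorizes bromine yes (through density above water → decolorizes bromine)
(C) compound zeta — reacts with sodium yes; gives precipitate with silver nitrate yes; positive Tollens' yes; turns litmus red NO; decolorizes bromine yes
(D) compound theta — reacts with sodium yes; gives precipitate with silver nitrate NO; positive Tollens' NO; turns litmus red NO; decolorizes bromine NO
Only (B) is consistent with every observation.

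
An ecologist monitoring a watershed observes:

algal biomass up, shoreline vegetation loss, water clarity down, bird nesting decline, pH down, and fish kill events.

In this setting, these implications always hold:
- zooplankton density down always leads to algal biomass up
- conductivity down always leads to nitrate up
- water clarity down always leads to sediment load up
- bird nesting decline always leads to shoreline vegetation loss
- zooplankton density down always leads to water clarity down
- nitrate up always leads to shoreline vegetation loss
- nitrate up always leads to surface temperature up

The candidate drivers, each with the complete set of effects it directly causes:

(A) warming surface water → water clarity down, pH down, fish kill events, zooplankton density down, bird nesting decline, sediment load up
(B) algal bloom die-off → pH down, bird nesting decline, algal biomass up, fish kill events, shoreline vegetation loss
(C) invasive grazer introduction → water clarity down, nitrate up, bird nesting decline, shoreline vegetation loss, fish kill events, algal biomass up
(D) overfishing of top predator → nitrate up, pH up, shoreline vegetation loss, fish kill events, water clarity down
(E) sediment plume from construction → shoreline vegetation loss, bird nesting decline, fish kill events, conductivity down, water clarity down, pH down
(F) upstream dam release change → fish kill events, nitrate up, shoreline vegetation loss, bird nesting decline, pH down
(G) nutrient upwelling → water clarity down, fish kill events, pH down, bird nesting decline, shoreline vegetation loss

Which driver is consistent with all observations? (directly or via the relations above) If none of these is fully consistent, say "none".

Checking each candidate against the observations:
(A) warming surface water — algal biomass up + (through zooplankton density down → algal biomass up); shoreline vegetation loss + (through bird nesting decline → shoreline vegetation loss); water clarity down +; bird nesting decline +; pH down +; fish kill events +
(B) algal bloom die-off — algal biomass up +; shoreline vegetation loss +; water clarity down -; bird nesting decline +; pH down +; fish kill events +
(C) invasive grazer introduction — algal biomass up +; shoreline vegetation loss +; water clarity down +; bird nesting decline +; pH down -; fish kill events +
(D) overfishing of top predator — fails on algal biomass up, bird nesting decline, pH down (predicts pH up, not pH down)
(E) sediment plume from construction — does not account for algal biomass up
(F) upstream dam release change — algal biomass up -; shoreline vegetation loss +; water clarity down -; bird nesting decline +; pH down +; fish kill events +
(G) nutrient upwelling — algal biomass up -; shoreline vegetation loss +; water clarity down +; bird nesting decline +; pH down +; fish kill events +
Only (A) is consistent with every observation.

A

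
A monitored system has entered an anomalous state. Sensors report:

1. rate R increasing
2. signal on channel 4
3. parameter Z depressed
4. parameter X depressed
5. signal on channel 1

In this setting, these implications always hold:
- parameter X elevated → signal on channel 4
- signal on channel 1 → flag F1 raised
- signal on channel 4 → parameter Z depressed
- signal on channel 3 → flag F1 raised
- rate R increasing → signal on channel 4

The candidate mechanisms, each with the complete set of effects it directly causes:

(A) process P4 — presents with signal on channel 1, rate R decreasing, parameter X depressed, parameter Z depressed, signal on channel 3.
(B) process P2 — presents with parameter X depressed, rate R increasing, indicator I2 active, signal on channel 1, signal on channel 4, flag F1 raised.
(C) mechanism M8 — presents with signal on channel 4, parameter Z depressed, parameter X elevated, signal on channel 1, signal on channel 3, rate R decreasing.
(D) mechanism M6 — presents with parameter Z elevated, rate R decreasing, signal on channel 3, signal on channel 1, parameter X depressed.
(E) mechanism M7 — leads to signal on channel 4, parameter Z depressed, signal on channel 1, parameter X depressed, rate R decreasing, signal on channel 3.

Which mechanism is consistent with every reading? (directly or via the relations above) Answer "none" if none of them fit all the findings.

Testing each hypothesis:
(A) process P4 — fails on rate R increasing, signal on channel 4 (predicts rate R decreasing, not rate R increasing)
(B) process P2 — accounts for every observation (parameter Z depressed by signal on channel 4 → parameter Z depressed)
(C) mechanism M8 — fails on rate R increasing, parameter X depressed (predicts rate R decreasing, not rate R increasing; predicts parameter X elevated, not parameter X depressed)
(D) mechanism M6 — fails on rate R increasing, signal on channel 4, parameter Z depressed (predicts rate R decreasing, not rate R increasing; predicts parameter Z elevated, not parameter Z depressed)
(E) mechanism M7 — rate R increasing NO; signal on channel 4 yes; parameter Z depressed yes; parameter X depressed yes; signal on channel 1 yes
Only (B) is consistent with every observation.

B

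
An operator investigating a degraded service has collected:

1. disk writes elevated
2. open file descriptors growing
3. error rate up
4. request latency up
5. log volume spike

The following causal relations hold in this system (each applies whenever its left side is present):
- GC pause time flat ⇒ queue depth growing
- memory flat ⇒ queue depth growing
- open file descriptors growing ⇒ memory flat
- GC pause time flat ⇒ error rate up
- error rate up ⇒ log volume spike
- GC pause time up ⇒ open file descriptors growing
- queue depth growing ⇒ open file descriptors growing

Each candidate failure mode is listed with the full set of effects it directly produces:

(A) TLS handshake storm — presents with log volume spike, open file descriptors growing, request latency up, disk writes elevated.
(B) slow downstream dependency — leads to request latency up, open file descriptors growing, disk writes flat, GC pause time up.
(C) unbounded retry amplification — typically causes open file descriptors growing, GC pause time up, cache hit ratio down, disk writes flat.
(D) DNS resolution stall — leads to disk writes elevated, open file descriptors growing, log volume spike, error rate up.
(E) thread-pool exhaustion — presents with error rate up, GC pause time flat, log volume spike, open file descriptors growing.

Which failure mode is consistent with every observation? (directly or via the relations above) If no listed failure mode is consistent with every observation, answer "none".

none

Per-candidate check:
(A) TLS handshake storm — disk writes elevated match; open file descriptors growing match; error rate up miss; request latency up match; log volume spike match
(B) slow downstream dependency — disk writes elevated miss; open file descriptors growing match; error rate up miss; request latency up match; log volume spike miss
(C) unbounded retry amplification — fails on disk writes elevated, error rate up, request latency up, log volume spike (predicts disk writes flat, not disk writes elevated)
(D) DNS resolution stall — disk writes elevated match; open file descriptors growing match; error rate up match; request latency up miss; log volume spike match
(E) thread-pool exhaustion — disk writes elevated miss; open file descriptors growing match; error rate up match; request latency up miss; log volume spike match
No candidate is consistent with all observations.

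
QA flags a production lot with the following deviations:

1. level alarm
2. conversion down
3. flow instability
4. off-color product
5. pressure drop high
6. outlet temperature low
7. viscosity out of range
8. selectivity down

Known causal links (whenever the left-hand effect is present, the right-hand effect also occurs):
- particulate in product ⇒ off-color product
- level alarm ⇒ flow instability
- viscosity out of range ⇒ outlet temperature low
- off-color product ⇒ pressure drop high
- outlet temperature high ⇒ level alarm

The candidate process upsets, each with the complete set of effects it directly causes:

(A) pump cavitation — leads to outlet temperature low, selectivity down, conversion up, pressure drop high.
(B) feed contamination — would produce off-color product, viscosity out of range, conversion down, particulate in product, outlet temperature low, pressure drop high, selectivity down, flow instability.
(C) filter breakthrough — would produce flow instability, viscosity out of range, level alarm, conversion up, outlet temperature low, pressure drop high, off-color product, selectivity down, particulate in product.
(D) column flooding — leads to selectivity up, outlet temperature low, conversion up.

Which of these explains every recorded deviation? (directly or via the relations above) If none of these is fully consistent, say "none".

none

Testing each hypothesis:
(A) pump cavitation — fails on level alarm, conversion down, flow instability, off-color product, viscosity out of range (predicts conversion up, not conversion down)
(B) feed contamination — level alarm NO; conversion down yes; flow instability yes; off-color product yes; pressure drop high yes; outlet temperature low yes; viscosity out of range yes; selectivity down yes
(C) filter breakthrough — level alarm yes; conversion down NO; flow instability yes; off-color product yes; pressure drop high yes; outlet temperature low yes; viscosity out of range yes; selectivity down yes
(D) column flooding — fails on level alarm, conversion down, flow instability, off-color product, pressure drop high, viscosity out of range, selectivity down (predicts conversion up, not conversion down; predicts selectivity up, not selectivity down)
Every candidate fails on at least one observation.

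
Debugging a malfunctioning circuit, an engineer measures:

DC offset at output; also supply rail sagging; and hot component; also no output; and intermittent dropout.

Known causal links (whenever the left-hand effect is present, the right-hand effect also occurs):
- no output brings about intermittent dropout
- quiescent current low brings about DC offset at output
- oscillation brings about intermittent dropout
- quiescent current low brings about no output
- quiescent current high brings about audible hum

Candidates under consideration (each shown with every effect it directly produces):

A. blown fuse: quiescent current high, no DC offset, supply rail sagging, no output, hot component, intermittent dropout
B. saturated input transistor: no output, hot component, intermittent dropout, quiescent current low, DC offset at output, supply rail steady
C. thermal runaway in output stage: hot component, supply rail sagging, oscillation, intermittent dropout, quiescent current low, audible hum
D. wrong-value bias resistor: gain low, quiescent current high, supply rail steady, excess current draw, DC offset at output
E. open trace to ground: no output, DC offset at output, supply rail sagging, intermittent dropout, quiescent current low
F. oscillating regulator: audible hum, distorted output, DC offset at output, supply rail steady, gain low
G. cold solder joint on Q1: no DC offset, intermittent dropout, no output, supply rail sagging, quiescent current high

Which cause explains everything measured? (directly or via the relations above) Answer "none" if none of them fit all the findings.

Checking each candidate against the observations:
(A) blown fuse — DC offset at output -; supply rail sagging +; hot component +; no output +; intermittent dropout +
(B) saturated input transistor — DC offset at output +; supply rail sagging -; hot component +; no output +; intermittent dropout +
(C) thermal runaway in output stage — DC offset at output + (via quiescent current low → DC offset at output); supply rail sagging +; hot component +; no output + (via quiescent current low → no output); intermittent dropout +
(D) wrong-value bias resistor — fails on supply rail sagging, hot component, no output, intermittent dropout (predicts supply rail steady, not supply rail sagging)
(E) open trace to ground — DC offset at output +; supply rail sagging +; hot component -; no output +; intermittent dropout +
(F) oscillating regulator — fails on supply rail sagging, hot component, no output, intermittent dropout (predicts supply rail steady, not supply rail sagging)
(G) cold solder joint on Q1 — DC offset at output -; supply rail sagging +; hot component -; no output +; intermittent dropout +
(C) alone accounts for all the evidence.

C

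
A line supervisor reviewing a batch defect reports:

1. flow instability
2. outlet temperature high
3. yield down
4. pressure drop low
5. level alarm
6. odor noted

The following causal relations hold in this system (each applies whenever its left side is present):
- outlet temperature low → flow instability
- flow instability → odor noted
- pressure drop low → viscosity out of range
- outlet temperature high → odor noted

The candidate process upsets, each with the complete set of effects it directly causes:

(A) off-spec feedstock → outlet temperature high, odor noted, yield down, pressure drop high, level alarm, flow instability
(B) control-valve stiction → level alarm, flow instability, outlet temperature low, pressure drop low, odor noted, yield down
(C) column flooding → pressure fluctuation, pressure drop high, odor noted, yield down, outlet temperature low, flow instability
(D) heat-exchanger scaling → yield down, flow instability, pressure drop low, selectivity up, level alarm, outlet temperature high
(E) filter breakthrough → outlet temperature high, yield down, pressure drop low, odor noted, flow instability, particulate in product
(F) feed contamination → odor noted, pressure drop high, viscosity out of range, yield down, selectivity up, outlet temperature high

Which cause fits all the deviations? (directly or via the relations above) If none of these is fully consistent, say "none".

Checking each candidate against the observations:
(A) off-spec feedstock — fails on pressure drop low (predicts pressure drop high, not pressure drop low)
(B) control-valve stiction — flow instability +; outlet temperature high -; yield down +; pressure drop low +; level alarm +; odor noted +
(C) column flooding — flow instability +; outlet temperature high -; yield down +; pressure drop low -; level alarm -; odor noted +
(D) heat-exchanger scaling — accounts for every observation (odor noted by flow instability → odor noted)
(E) filter breakthrough — does not account for level alarm
(F) feed contamination — flow instability -; outlet temperature high +; yield down +; pressure drop low -; level alarm -; odor noted +
(D) is the only candidate with no mismatches.

D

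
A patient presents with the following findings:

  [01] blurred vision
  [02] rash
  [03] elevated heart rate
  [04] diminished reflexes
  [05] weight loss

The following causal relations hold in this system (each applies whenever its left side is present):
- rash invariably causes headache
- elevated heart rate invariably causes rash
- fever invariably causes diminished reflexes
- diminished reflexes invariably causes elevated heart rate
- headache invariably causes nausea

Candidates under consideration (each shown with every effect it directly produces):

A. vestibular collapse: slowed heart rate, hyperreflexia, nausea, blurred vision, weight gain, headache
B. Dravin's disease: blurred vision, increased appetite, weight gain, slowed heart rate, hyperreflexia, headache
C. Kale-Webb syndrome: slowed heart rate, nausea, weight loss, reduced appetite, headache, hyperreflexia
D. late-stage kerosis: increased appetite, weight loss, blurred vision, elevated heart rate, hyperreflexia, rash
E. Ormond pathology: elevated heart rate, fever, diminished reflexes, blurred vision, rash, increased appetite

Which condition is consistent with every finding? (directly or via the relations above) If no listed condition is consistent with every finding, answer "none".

Checking each candidate against the observations:
(A) vestibular collapse — fails on rash, elevated heart rate, diminished reflexes, weight loss (predicts slowed heart rate, not elevated heart rate; predicts hyperreflexia, not diminished reflexes; predicts weight gain, not weight loss)
(B) Dravin's disease — fails on rash, elevated heart rate, diminished reflexes, weight loss (predicts slowed heart rate, not elevated heart rate; predicts hyperreflexia, not diminished reflexes; predicts weight gain, not weight loss)
(C) Kale-Webb syndrome — blurred vision ✗; rash ✗; elevated heart rate ✗; diminished reflexes ✗; weight loss ✓
(D) late-stage kerosis — fails on diminished reflexes (predicts hyperreflexia, not diminished reflexes)
(E) Ormond pathology — blurred vision ✓; rash ✓; elevated heart rate ✓; diminished reflexes ✓; weight loss ✗
Every candidate fails on at least one observation.

none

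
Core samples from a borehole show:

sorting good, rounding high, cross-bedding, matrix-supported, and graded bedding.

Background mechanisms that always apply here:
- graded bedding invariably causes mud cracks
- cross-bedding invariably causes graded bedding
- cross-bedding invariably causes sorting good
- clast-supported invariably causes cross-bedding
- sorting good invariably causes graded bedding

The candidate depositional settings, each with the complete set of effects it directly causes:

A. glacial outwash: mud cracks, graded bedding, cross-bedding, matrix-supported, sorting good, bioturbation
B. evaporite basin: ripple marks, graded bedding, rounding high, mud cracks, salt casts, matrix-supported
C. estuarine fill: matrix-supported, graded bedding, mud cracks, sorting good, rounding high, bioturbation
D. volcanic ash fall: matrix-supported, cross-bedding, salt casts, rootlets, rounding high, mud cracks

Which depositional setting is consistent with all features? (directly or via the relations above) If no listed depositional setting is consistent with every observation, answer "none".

D

For each candidate, compare predicted effects to what was observed:
(A) glacial outwash — sorting good +; rounding high -; cross-bedding +; matrix-supported +; graded bedding +
(B) evaporite basin — sorting good -; rounding high +; cross-bedding -; matrix-supported +; graded bedding +
(C) estuarine fill — sorting good +; rounding high +; cross-bedding -; matrix-supported +; graded bedding +
(D) volcanic ash fall — accounts for every observation (sorting good by cross-bedding → sorting good)
(D) is the only candidate with no mismatches.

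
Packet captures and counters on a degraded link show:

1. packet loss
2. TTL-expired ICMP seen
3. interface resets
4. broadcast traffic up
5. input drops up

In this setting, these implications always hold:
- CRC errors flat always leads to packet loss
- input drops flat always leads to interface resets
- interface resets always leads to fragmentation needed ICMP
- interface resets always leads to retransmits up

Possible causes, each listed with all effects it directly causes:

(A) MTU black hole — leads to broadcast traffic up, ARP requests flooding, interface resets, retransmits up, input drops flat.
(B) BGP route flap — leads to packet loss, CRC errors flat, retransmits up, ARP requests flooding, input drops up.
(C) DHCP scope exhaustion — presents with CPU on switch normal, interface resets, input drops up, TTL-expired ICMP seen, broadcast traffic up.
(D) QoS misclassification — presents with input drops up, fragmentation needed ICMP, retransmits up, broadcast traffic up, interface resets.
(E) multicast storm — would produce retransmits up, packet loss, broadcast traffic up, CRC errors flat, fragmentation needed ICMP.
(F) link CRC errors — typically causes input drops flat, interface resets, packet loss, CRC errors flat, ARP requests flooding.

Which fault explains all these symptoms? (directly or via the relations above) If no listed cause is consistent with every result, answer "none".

Per-candidate check:
(A) MTU black hole — fails on packet loss, TTL-expired ICMP seen, input drops up (predicts input drops flat, not input drops up)
(B) BGP route flap — packet loss yes; TTL-expired ICMP seen NO; interface resets NO; broadcast traffic up NO; input drops up yes
(C) DHCP scope exhaustion — does not account for packet loss
(D) QoS misclassification — packet loss NO; TTL-expired ICMP seen NO; interface resets yes; broadcast traffic up yes; input drops up yes
(E) multicast storm — packet loss yes; TTL-expired ICMP seen NO; interface resets NO; broadcast traffic up yes; input drops up NO
(F) link CRC errors — fails on TTL-expired ICMP seen, broadcast traffic up, input drops up (predicts input drops flat, not input drops up)
Every candidate fails on at least one observation.

none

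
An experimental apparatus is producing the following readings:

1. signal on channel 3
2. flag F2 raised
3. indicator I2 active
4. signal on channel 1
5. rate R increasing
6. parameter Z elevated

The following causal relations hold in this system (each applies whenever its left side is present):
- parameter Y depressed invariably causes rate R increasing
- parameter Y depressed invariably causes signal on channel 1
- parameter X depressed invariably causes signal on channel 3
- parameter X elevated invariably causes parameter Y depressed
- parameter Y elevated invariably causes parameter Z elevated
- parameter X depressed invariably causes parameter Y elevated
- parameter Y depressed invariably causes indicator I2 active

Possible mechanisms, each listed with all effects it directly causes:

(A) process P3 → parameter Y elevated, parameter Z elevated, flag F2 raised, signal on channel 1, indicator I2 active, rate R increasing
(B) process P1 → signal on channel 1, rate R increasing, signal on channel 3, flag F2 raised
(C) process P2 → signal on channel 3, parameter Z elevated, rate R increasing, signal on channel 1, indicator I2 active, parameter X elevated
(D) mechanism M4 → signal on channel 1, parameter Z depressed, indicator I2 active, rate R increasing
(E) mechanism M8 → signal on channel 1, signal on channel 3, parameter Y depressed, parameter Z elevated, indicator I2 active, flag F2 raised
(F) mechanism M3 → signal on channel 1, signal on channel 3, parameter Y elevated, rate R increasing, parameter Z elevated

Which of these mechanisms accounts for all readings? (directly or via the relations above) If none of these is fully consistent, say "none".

Checking each candidate against the observations:
(A) process P3 — signal on channel 3 NO; flag F2 raised yes; indicator I2 active yes; signal on channel 1 yes; rate R increasing yes; parameter Z elevated yes
(B) process P1 — does not account for indicator I2 active, parameter Z elevated
(C) process P2 — does not account for flag F2 raised
(D) mechanism M4 — signal on channel 3 NO; flag F2 raised NO; indicator I2 active yes; signal on channel 1 yes; rate R increasing yes; parameter Z elevated NO
(E) mechanism M8 — signal on channel 3 yes; flag F2 raised yes; indicator I2 active yes; signal on channel 1 yes; rate R increasing yes (through parameter Y depressed → rate R increasing); parameter Z elevated yes
(F) mechanism M3 — signal on channel 3 yes; flag F2 raised NO; indicator I2 active NO; signal on channel 1 yes; rate R increasing yes; parameter Z elevated yes
Only (E) is consistent with every observation.

E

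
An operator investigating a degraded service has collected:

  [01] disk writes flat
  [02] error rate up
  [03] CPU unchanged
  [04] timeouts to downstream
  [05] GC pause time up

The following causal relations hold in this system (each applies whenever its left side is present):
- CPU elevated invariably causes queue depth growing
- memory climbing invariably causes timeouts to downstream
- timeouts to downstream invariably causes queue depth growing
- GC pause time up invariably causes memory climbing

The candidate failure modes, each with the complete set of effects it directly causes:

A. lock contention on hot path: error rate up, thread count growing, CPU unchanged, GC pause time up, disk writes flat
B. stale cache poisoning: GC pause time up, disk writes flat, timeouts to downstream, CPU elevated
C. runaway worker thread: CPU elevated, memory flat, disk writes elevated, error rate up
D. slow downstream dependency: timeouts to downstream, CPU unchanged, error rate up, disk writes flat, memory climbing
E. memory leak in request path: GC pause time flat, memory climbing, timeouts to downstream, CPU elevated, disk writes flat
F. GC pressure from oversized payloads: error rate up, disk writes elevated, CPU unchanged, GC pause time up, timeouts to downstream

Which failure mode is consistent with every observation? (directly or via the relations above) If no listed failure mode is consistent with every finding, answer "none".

Checking each candidate against the observations:
(A) lock contention on hot path — disk writes flat match; error rate up match; CPU unchanged match; timeouts to downstream match (through GC pause time up → memory climbing → timeouts to downstream); GC pause time up match
(B) stale cache poisoning — disk writes flat match; error rate up miss; CPU unchanged miss; timeouts to downstream match; GC pause time up match
(C) runaway worker thread — disk writes flat miss; error rate up match; CPU unchanged miss; timeouts to downstream miss; GC pause time up miss
(D) slow downstream dependency — does not account for GC pause time up
(E) memory leak in request path — disk writes flat match; error rate up miss; CPU unchanged miss; timeouts to downstream match; GC pause time up miss
(F) GC pressure from oversized payloads — fails on disk writes flat (predicts disk writes elevated, not disk writes flat)
(A) is the only candidate with no mismatches.

A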